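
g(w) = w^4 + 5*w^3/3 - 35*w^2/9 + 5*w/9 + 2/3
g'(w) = 4*w^3 + 5*w^2 - 70*w/9 + 5/9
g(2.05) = 17.48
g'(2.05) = 40.08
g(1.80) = 9.28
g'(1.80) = 26.08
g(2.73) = 62.66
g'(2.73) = 97.97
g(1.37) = 1.94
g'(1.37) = 9.57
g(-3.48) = 28.06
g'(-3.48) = -80.40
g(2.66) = 56.06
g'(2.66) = 90.53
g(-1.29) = -7.33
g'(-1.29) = 10.32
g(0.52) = 0.21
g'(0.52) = -1.57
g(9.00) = 7466.67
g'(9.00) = 3251.56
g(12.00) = 23063.33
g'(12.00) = 7539.22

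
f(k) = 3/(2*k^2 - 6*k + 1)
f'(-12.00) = 0.00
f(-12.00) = 0.01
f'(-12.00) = 0.00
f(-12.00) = 0.01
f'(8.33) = -0.01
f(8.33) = 0.03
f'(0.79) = 1.37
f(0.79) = -1.20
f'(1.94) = -0.54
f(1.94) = -0.96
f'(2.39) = -2.91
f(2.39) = -1.57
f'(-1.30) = 0.23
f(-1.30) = 0.25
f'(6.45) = -0.03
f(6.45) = 0.07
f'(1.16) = 0.38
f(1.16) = -0.92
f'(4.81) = -0.12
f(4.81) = 0.16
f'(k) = 3*(6 - 4*k)/(2*k^2 - 6*k + 1)^2 = 6*(3 - 2*k)/(2*k^2 - 6*k + 1)^2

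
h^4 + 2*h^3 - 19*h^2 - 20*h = h*(h - 4)*(h + 1)*(h + 5)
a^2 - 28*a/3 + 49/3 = (a - 7)*(a - 7/3)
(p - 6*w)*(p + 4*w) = p^2 - 2*p*w - 24*w^2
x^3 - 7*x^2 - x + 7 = (x - 7)*(x - 1)*(x + 1)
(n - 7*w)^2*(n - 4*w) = n^3 - 18*n^2*w + 105*n*w^2 - 196*w^3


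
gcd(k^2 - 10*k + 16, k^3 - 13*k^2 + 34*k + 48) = k - 8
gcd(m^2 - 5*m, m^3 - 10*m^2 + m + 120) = m - 5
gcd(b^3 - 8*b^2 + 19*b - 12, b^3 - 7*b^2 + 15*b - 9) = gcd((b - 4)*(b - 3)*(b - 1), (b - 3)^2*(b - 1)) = b^2 - 4*b + 3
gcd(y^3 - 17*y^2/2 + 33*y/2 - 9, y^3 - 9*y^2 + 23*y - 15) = y - 1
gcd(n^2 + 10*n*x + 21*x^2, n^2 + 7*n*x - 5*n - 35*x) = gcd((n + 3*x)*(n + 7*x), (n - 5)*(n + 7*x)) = n + 7*x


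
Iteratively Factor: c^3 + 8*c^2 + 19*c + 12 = (c + 3)*(c^2 + 5*c + 4) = (c + 3)*(c + 4)*(c + 1)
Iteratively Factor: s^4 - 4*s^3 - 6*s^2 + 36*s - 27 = (s + 3)*(s^3 - 7*s^2 + 15*s - 9) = (s - 1)*(s + 3)*(s^2 - 6*s + 9) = (s - 3)*(s - 1)*(s + 3)*(s - 3)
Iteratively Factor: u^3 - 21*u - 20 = (u + 1)*(u^2 - u - 20) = (u + 1)*(u + 4)*(u - 5)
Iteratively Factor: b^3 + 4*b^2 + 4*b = (b)*(b^2 + 4*b + 4) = b*(b + 2)*(b + 2)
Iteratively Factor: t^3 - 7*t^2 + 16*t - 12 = (t - 3)*(t^2 - 4*t + 4) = (t - 3)*(t - 2)*(t - 2)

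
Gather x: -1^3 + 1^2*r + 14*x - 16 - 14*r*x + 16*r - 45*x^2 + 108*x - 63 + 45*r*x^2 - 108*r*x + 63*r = 80*r + x^2*(45*r - 45) + x*(122 - 122*r) - 80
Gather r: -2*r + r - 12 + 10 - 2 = -r - 4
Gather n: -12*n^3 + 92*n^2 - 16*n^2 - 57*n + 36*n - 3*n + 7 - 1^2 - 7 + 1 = -12*n^3 + 76*n^2 - 24*n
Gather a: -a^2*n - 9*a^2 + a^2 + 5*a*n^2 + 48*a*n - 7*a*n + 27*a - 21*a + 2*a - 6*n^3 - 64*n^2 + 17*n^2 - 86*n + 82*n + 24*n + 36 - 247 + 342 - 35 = a^2*(-n - 8) + a*(5*n^2 + 41*n + 8) - 6*n^3 - 47*n^2 + 20*n + 96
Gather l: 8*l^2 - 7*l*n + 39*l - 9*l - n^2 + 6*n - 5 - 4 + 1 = 8*l^2 + l*(30 - 7*n) - n^2 + 6*n - 8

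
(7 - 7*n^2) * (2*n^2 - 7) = -14*n^4 + 63*n^2 - 49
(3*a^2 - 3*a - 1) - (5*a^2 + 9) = -2*a^2 - 3*a - 10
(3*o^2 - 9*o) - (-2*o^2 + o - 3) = 5*o^2 - 10*o + 3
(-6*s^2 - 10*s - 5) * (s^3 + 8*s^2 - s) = -6*s^5 - 58*s^4 - 79*s^3 - 30*s^2 + 5*s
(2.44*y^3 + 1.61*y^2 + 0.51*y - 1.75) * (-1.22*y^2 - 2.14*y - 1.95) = -2.9768*y^5 - 7.1858*y^4 - 8.8256*y^3 - 2.0959*y^2 + 2.7505*y + 3.4125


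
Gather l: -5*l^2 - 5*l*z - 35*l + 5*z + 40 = -5*l^2 + l*(-5*z - 35) + 5*z + 40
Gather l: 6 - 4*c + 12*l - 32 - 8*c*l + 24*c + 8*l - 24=20*c + l*(20 - 8*c) - 50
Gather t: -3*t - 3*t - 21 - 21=-6*t - 42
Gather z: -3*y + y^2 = y^2 - 3*y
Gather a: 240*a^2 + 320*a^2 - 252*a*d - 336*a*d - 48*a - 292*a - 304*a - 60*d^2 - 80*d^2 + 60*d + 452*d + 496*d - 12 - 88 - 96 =560*a^2 + a*(-588*d - 644) - 140*d^2 + 1008*d - 196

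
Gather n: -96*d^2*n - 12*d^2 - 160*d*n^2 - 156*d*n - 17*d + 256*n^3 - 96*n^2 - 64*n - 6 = -12*d^2 - 17*d + 256*n^3 + n^2*(-160*d - 96) + n*(-96*d^2 - 156*d - 64) - 6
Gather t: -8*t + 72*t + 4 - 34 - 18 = 64*t - 48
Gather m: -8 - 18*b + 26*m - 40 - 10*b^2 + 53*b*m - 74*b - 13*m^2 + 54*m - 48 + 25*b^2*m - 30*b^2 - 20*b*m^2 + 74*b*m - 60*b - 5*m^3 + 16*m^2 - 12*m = -40*b^2 - 152*b - 5*m^3 + m^2*(3 - 20*b) + m*(25*b^2 + 127*b + 68) - 96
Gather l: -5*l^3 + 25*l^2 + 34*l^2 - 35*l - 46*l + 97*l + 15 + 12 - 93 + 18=-5*l^3 + 59*l^2 + 16*l - 48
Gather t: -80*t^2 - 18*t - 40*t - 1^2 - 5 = -80*t^2 - 58*t - 6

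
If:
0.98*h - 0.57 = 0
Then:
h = 0.58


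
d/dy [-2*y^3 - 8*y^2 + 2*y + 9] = -6*y^2 - 16*y + 2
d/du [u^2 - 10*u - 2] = 2*u - 10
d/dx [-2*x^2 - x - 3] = -4*x - 1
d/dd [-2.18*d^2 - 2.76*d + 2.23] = -4.36*d - 2.76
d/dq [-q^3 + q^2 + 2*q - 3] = -3*q^2 + 2*q + 2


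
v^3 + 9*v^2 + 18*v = v*(v + 3)*(v + 6)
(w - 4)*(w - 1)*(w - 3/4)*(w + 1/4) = w^4 - 11*w^3/2 + 101*w^2/16 - 17*w/16 - 3/4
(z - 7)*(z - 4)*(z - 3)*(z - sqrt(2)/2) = z^4 - 14*z^3 - sqrt(2)*z^3/2 + 7*sqrt(2)*z^2 + 61*z^2 - 84*z - 61*sqrt(2)*z/2 + 42*sqrt(2)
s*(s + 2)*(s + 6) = s^3 + 8*s^2 + 12*s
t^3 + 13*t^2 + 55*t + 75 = (t + 3)*(t + 5)^2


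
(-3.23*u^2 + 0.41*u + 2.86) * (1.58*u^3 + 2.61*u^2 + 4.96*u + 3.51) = -5.1034*u^5 - 7.7825*u^4 - 10.4319*u^3 - 1.8391*u^2 + 15.6247*u + 10.0386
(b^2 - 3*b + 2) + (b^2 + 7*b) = 2*b^2 + 4*b + 2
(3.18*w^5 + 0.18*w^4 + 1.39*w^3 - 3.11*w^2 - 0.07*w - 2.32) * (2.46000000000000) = 7.8228*w^5 + 0.4428*w^4 + 3.4194*w^3 - 7.6506*w^2 - 0.1722*w - 5.7072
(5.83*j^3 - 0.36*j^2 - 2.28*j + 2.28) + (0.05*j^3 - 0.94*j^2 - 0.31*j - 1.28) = 5.88*j^3 - 1.3*j^2 - 2.59*j + 1.0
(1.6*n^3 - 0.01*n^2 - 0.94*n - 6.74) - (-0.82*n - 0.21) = 1.6*n^3 - 0.01*n^2 - 0.12*n - 6.53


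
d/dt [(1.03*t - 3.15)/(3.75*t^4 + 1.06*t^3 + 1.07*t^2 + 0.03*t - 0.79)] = (-11.5875*t^4 + 45.0664*t^3 + 8.9149*t^2 + 6.741*t - 0.7192)/(14.0625*t^8 + 7.95*t^7 + 9.1486*t^6 + 2.4934*t^5 - 4.7165*t^4 - 1.6106*t^3 - 1.6897*t^2 - 0.0474*t + 0.6241)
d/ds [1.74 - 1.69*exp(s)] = -1.69*exp(s)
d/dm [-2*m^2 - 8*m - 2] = -4*m - 8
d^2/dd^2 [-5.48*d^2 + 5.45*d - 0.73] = -10.9600000000000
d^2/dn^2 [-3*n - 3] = 0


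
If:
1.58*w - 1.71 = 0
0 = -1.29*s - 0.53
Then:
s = -0.41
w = 1.08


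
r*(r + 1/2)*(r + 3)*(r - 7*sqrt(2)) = r^4 - 7*sqrt(2)*r^3 + 7*r^3/2 - 49*sqrt(2)*r^2/2 + 3*r^2/2 - 21*sqrt(2)*r/2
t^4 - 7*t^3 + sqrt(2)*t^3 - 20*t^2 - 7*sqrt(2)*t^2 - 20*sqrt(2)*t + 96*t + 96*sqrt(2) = (t - 8)*(t - 3)*(t + 4)*(t + sqrt(2))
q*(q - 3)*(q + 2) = q^3 - q^2 - 6*q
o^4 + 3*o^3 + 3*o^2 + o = o*(o + 1)^3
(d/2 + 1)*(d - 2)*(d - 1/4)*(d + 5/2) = d^4/2 + 9*d^3/8 - 37*d^2/16 - 9*d/2 + 5/4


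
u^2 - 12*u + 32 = (u - 8)*(u - 4)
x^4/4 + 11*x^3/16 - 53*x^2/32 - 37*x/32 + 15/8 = (x/4 + 1)*(x - 3/2)*(x - 1)*(x + 5/4)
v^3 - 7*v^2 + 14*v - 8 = (v - 4)*(v - 2)*(v - 1)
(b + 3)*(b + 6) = b^2 + 9*b + 18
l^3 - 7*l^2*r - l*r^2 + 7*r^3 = (l - 7*r)*(l - r)*(l + r)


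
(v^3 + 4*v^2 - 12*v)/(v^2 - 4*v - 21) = v*(-v^2 - 4*v + 12)/(-v^2 + 4*v + 21)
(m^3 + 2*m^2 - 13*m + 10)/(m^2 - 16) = (m^3 + 2*m^2 - 13*m + 10)/(m^2 - 16)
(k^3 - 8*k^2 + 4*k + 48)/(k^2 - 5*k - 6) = (k^2 - 2*k - 8)/(k + 1)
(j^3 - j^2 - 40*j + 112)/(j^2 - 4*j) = j + 3 - 28/j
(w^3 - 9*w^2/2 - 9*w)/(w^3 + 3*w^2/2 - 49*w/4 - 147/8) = 4*w*(w - 6)/(4*w^2 - 49)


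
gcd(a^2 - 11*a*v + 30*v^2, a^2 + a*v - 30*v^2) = -a + 5*v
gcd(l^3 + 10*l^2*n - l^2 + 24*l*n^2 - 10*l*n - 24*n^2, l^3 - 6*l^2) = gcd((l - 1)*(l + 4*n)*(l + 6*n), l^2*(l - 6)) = 1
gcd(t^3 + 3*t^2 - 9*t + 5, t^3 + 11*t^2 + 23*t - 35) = t^2 + 4*t - 5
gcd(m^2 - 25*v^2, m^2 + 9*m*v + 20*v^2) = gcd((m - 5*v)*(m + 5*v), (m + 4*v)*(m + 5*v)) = m + 5*v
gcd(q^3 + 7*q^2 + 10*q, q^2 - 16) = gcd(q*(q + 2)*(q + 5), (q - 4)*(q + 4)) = 1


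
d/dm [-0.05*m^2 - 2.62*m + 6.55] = -0.1*m - 2.62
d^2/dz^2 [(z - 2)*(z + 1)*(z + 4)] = 6*z + 6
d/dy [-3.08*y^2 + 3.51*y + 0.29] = 3.51 - 6.16*y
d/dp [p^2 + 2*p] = 2*p + 2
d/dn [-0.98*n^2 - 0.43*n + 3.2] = -1.96*n - 0.43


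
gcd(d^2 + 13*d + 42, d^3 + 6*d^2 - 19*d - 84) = d + 7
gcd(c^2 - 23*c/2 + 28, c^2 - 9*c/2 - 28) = c - 8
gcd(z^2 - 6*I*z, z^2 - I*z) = z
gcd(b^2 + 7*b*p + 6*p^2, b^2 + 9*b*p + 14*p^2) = 1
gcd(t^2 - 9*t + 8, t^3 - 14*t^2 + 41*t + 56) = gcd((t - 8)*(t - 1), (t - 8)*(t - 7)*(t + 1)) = t - 8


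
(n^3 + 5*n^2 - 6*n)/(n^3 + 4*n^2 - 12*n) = (n - 1)/(n - 2)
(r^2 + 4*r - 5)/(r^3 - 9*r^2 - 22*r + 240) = (r - 1)/(r^2 - 14*r + 48)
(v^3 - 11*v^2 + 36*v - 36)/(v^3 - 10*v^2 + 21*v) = (v^2 - 8*v + 12)/(v*(v - 7))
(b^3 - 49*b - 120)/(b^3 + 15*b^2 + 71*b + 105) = (b - 8)/(b + 7)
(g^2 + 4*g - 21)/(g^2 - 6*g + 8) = (g^2 + 4*g - 21)/(g^2 - 6*g + 8)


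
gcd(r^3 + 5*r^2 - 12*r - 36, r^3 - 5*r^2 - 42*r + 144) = r^2 + 3*r - 18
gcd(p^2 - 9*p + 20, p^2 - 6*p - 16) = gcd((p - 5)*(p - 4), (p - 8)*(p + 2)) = 1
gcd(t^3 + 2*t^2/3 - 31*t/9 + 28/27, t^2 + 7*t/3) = t + 7/3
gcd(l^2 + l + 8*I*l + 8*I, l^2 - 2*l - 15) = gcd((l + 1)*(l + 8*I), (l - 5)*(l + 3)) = 1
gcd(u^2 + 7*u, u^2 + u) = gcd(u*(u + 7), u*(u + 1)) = u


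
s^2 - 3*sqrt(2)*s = s*(s - 3*sqrt(2))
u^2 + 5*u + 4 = (u + 1)*(u + 4)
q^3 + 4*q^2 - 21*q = q*(q - 3)*(q + 7)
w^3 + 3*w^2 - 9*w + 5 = (w - 1)^2*(w + 5)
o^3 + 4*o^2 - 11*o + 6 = (o - 1)^2*(o + 6)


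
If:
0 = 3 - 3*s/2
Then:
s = 2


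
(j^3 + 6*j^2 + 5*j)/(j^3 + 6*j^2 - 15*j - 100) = j*(j + 1)/(j^2 + j - 20)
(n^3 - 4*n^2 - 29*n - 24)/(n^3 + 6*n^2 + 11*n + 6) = (n - 8)/(n + 2)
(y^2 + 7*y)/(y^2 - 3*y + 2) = y*(y + 7)/(y^2 - 3*y + 2)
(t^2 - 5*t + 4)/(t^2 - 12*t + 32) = (t - 1)/(t - 8)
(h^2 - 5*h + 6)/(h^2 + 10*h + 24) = (h^2 - 5*h + 6)/(h^2 + 10*h + 24)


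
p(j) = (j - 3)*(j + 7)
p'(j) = 2*j + 4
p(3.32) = 3.30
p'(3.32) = 10.64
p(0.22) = -20.07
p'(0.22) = 4.44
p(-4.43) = -19.10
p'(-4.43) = -4.86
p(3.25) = 2.56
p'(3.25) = 10.50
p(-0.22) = -21.83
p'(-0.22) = 3.56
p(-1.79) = -24.96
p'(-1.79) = 0.42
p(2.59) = -3.93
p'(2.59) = 9.18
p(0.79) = -17.22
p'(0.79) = 5.58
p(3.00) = 0.00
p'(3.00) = 10.00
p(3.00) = 0.00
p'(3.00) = 10.00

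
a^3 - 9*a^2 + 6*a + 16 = (a - 8)*(a - 2)*(a + 1)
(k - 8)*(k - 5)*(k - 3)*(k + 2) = k^4 - 14*k^3 + 47*k^2 + 38*k - 240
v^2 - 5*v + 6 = (v - 3)*(v - 2)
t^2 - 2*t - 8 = (t - 4)*(t + 2)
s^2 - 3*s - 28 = (s - 7)*(s + 4)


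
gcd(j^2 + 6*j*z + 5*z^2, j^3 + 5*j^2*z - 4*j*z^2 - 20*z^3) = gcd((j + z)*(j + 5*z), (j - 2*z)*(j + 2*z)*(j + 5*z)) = j + 5*z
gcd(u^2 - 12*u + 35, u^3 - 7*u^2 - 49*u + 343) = u - 7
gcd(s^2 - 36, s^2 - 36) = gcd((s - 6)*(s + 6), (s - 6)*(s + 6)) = s^2 - 36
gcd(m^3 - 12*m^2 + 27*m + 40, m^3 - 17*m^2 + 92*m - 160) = m^2 - 13*m + 40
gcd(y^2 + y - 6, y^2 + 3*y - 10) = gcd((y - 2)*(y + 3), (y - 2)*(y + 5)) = y - 2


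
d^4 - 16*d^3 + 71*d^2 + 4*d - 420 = (d - 7)*(d - 6)*(d - 5)*(d + 2)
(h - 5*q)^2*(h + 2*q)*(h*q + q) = h^4*q - 8*h^3*q^2 + h^3*q + 5*h^2*q^3 - 8*h^2*q^2 + 50*h*q^4 + 5*h*q^3 + 50*q^4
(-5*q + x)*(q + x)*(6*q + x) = -30*q^3 - 29*q^2*x + 2*q*x^2 + x^3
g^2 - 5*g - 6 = (g - 6)*(g + 1)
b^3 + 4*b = b*(b - 2*I)*(b + 2*I)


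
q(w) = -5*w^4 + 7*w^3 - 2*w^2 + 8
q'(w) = -20*w^3 + 21*w^2 - 4*w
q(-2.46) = -291.42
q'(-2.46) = 434.66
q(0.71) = 8.23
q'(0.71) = 0.59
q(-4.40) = -2501.06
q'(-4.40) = 2127.84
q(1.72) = -6.06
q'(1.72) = -46.52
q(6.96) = -9461.75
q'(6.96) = -5753.64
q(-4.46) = -2631.18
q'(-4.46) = 2209.89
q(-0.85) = -0.35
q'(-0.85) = 30.86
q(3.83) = -703.95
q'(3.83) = -830.91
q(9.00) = -27856.00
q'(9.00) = -12915.00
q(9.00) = -27856.00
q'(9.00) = -12915.00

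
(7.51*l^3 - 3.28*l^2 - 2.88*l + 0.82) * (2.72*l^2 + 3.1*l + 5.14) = 20.4272*l^5 + 14.3594*l^4 + 20.5998*l^3 - 23.5568*l^2 - 12.2612*l + 4.2148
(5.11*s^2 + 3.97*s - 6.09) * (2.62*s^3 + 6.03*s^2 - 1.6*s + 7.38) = 13.3882*s^5 + 41.2147*s^4 - 0.192699999999995*s^3 - 5.3629*s^2 + 39.0426*s - 44.9442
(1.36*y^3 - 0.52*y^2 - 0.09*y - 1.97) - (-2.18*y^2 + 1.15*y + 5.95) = 1.36*y^3 + 1.66*y^2 - 1.24*y - 7.92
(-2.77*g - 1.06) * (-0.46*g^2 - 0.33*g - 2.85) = 1.2742*g^3 + 1.4017*g^2 + 8.2443*g + 3.021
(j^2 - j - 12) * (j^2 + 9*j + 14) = j^4 + 8*j^3 - 7*j^2 - 122*j - 168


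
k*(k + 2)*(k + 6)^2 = k^4 + 14*k^3 + 60*k^2 + 72*k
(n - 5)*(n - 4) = n^2 - 9*n + 20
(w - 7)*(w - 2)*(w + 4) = w^3 - 5*w^2 - 22*w + 56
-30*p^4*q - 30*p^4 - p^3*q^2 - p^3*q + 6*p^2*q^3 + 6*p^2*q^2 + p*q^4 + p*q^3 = (-2*p + q)*(3*p + q)*(5*p + q)*(p*q + p)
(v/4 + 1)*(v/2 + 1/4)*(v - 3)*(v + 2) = v^4/8 + 7*v^3/16 - 17*v^2/16 - 29*v/8 - 3/2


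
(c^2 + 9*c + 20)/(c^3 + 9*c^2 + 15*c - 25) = (c + 4)/(c^2 + 4*c - 5)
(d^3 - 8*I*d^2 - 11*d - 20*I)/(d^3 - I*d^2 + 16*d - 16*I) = (d^2 - 4*I*d + 5)/(d^2 + 3*I*d + 4)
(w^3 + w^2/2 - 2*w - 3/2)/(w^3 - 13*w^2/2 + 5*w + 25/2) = (2*w^2 - w - 3)/(2*w^2 - 15*w + 25)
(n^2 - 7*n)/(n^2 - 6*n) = (n - 7)/(n - 6)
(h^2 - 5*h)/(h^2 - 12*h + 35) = h/(h - 7)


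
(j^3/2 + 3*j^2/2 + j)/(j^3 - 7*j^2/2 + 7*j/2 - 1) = j*(j^2 + 3*j + 2)/(2*j^3 - 7*j^2 + 7*j - 2)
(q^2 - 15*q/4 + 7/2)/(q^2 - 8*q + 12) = (q - 7/4)/(q - 6)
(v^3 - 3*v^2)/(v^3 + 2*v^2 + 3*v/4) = 4*v*(v - 3)/(4*v^2 + 8*v + 3)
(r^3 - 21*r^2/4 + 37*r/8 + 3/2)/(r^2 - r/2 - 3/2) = (r^2 - 15*r/4 - 1)/(r + 1)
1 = 1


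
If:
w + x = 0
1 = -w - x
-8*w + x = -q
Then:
No Solution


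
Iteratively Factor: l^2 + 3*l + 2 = (l + 2)*(l + 1)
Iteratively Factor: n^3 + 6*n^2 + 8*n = (n)*(n^2 + 6*n + 8) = n*(n + 4)*(n + 2)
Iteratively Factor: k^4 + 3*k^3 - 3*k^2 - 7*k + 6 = (k - 1)*(k^3 + 4*k^2 + k - 6) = (k - 1)^2*(k^2 + 5*k + 6) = (k - 1)^2*(k + 3)*(k + 2)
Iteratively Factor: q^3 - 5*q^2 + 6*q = (q - 3)*(q^2 - 2*q) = q*(q - 3)*(q - 2)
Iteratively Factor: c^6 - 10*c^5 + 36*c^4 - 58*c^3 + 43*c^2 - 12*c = (c - 1)*(c^5 - 9*c^4 + 27*c^3 - 31*c^2 + 12*c) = (c - 4)*(c - 1)*(c^4 - 5*c^3 + 7*c^2 - 3*c) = (c - 4)*(c - 1)^2*(c^3 - 4*c^2 + 3*c) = (c - 4)*(c - 3)*(c - 1)^2*(c^2 - c) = c*(c - 4)*(c - 3)*(c - 1)^2*(c - 1)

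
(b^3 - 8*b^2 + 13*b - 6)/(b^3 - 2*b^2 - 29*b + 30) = (b - 1)/(b + 5)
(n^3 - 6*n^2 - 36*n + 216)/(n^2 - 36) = n - 6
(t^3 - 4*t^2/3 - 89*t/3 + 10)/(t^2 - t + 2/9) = 3*(t^2 - t - 30)/(3*t - 2)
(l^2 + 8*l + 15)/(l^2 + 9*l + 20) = (l + 3)/(l + 4)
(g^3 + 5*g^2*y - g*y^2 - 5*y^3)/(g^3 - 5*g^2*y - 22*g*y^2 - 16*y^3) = (-g^2 - 4*g*y + 5*y^2)/(-g^2 + 6*g*y + 16*y^2)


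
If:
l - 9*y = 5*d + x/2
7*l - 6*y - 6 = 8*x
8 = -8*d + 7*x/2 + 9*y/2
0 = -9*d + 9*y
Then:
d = 228/1225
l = 4706/1225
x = 3028/1225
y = 228/1225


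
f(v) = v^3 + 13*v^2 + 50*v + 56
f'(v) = 3*v^2 + 26*v + 50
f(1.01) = 120.79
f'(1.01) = 79.32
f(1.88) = 202.59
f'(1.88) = 109.48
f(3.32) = 401.89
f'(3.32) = 169.39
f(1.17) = 133.90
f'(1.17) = 84.53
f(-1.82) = 2.03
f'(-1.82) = 12.62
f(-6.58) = 4.96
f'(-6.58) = 8.81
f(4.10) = 548.45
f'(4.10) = 207.03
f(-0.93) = 19.94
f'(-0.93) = 28.41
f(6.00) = 1040.00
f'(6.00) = 314.00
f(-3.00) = -4.00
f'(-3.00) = -1.00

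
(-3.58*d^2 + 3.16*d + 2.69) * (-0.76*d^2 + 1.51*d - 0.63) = 2.7208*d^4 - 7.8074*d^3 + 4.9826*d^2 + 2.0711*d - 1.6947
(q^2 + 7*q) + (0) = q^2 + 7*q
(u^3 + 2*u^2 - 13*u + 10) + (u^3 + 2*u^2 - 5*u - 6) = 2*u^3 + 4*u^2 - 18*u + 4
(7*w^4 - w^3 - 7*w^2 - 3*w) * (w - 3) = 7*w^5 - 22*w^4 - 4*w^3 + 18*w^2 + 9*w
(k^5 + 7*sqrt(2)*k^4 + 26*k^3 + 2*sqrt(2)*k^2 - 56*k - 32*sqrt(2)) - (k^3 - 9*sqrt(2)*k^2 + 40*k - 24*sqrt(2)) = k^5 + 7*sqrt(2)*k^4 + 25*k^3 + 11*sqrt(2)*k^2 - 96*k - 8*sqrt(2)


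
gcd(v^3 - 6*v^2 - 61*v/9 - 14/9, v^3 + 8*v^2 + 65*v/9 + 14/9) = v^2 + v + 2/9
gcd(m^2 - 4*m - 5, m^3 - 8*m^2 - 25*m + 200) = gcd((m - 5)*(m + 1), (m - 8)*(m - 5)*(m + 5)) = m - 5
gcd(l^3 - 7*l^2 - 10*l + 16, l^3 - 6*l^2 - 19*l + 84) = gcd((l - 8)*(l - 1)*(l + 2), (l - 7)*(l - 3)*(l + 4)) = 1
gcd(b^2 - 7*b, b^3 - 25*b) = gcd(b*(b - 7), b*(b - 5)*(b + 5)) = b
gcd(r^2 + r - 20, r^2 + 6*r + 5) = r + 5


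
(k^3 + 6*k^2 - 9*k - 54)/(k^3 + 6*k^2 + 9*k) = (k^2 + 3*k - 18)/(k*(k + 3))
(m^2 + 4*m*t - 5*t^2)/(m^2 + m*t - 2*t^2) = (m + 5*t)/(m + 2*t)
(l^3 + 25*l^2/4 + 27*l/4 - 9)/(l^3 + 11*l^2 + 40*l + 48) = (l - 3/4)/(l + 4)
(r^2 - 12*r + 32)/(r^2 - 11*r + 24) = (r - 4)/(r - 3)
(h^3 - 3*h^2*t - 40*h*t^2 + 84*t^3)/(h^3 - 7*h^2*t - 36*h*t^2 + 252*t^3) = (-h + 2*t)/(-h + 6*t)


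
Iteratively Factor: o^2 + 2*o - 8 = (o - 2)*(o + 4)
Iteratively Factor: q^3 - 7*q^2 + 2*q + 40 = (q - 4)*(q^2 - 3*q - 10) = (q - 4)*(q + 2)*(q - 5)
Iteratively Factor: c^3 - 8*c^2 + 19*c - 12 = (c - 4)*(c^2 - 4*c + 3) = (c - 4)*(c - 3)*(c - 1)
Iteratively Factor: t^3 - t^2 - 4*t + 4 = (t - 1)*(t^2 - 4) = (t - 1)*(t + 2)*(t - 2)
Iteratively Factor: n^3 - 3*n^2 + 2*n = (n - 2)*(n^2 - n) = (n - 2)*(n - 1)*(n)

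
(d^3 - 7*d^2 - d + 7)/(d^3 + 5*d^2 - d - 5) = (d - 7)/(d + 5)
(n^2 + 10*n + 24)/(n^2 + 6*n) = (n + 4)/n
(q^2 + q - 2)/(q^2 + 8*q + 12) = (q - 1)/(q + 6)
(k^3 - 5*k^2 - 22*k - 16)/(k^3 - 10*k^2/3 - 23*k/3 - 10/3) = 3*(k^2 - 6*k - 16)/(3*k^2 - 13*k - 10)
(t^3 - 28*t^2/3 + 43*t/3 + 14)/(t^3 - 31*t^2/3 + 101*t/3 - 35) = (3*t^2 - 19*t - 14)/(3*t^2 - 22*t + 35)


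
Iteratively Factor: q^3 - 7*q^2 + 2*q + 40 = (q + 2)*(q^2 - 9*q + 20) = (q - 5)*(q + 2)*(q - 4)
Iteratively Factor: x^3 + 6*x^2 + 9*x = (x + 3)*(x^2 + 3*x) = x*(x + 3)*(x + 3)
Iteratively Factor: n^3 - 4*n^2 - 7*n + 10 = (n - 5)*(n^2 + n - 2) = (n - 5)*(n - 1)*(n + 2)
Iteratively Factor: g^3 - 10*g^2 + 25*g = (g - 5)*(g^2 - 5*g) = g*(g - 5)*(g - 5)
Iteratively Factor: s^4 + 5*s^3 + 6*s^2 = (s + 2)*(s^3 + 3*s^2) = s*(s + 2)*(s^2 + 3*s) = s*(s + 2)*(s + 3)*(s)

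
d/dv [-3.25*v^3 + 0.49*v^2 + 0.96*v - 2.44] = -9.75*v^2 + 0.98*v + 0.96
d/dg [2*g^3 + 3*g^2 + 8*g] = 6*g^2 + 6*g + 8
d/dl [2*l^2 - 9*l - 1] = 4*l - 9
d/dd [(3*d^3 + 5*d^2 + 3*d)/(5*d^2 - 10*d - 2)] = (15*d^4 - 60*d^3 - 83*d^2 - 20*d - 6)/(25*d^4 - 100*d^3 + 80*d^2 + 40*d + 4)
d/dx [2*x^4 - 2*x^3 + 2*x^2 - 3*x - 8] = 8*x^3 - 6*x^2 + 4*x - 3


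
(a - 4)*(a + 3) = a^2 - a - 12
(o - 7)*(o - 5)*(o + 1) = o^3 - 11*o^2 + 23*o + 35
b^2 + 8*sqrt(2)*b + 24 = (b + 2*sqrt(2))*(b + 6*sqrt(2))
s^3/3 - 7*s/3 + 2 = (s/3 + 1)*(s - 2)*(s - 1)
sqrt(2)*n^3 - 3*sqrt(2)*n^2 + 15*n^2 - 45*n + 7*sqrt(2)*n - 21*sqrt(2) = (n - 3)*(n + 7*sqrt(2))*(sqrt(2)*n + 1)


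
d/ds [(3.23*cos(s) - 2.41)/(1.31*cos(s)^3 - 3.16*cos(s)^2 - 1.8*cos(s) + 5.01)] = (8.4626*cos(s)^3 - 19.6781*cos(s)^2 + 15.2312*cos(s) - 11.8443)*sin(s)/(1.7161*cos(s)^6 - 8.2792*cos(s)^5 + 5.2696*cos(s)^4 + 24.5022*cos(s)^3 - 28.4232*cos(s)^2 - 18.036*cos(s) + 25.1001)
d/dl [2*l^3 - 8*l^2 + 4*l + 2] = 6*l^2 - 16*l + 4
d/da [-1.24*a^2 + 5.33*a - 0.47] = 5.33 - 2.48*a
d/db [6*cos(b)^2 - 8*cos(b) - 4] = 4*(2 - 3*cos(b))*sin(b)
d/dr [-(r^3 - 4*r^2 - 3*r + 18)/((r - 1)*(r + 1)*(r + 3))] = (-7*r^4 - 4*r^3 + 50*r^2 + 84*r - 27)/(r^6 + 6*r^5 + 7*r^4 - 12*r^3 - 17*r^2 + 6*r + 9)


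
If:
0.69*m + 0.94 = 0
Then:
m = -1.36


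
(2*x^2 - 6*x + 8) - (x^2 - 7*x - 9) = x^2 + x + 17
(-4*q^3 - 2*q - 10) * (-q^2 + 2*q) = 4*q^5 - 8*q^4 + 2*q^3 + 6*q^2 - 20*q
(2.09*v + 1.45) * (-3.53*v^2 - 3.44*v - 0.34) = -7.3777*v^3 - 12.3081*v^2 - 5.6986*v - 0.493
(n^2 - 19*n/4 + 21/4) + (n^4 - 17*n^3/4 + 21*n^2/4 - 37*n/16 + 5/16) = n^4 - 17*n^3/4 + 25*n^2/4 - 113*n/16 + 89/16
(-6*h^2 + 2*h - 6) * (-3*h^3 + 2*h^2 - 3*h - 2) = 18*h^5 - 18*h^4 + 40*h^3 - 6*h^2 + 14*h + 12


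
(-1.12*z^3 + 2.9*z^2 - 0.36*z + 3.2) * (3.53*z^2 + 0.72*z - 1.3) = -3.9536*z^5 + 9.4306*z^4 + 2.2732*z^3 + 7.2668*z^2 + 2.772*z - 4.16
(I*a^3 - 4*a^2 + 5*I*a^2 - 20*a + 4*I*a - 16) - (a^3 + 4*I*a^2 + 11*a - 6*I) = -a^3 + I*a^3 - 4*a^2 + I*a^2 - 31*a + 4*I*a - 16 + 6*I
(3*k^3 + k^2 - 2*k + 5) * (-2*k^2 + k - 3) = -6*k^5 + k^4 - 4*k^3 - 15*k^2 + 11*k - 15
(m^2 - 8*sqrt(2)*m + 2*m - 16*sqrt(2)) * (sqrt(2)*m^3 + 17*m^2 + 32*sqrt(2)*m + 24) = sqrt(2)*m^5 + m^4 + 2*sqrt(2)*m^4 - 104*sqrt(2)*m^3 + 2*m^3 - 488*m^2 - 208*sqrt(2)*m^2 - 976*m - 192*sqrt(2)*m - 384*sqrt(2)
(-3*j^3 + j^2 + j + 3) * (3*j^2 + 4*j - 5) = -9*j^5 - 9*j^4 + 22*j^3 + 8*j^2 + 7*j - 15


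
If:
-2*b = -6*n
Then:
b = 3*n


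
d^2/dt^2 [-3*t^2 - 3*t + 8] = -6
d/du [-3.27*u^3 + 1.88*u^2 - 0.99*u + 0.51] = -9.81*u^2 + 3.76*u - 0.99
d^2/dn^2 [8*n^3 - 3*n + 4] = 48*n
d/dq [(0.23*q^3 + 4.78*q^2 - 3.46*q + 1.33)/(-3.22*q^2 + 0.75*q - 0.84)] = (-0.7406*q^4 + 0.345000000000002*q^3 - 8.1358*q^2 + 0.534800000000001*q + 1.9089)/(10.3684*q^4 - 4.83*q^3 + 5.9721*q^2 - 1.26*q + 0.7056)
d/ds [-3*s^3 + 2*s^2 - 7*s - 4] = -9*s^2 + 4*s - 7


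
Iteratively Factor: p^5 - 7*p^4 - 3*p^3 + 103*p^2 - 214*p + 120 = (p - 1)*(p^4 - 6*p^3 - 9*p^2 + 94*p - 120) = (p - 2)*(p - 1)*(p^3 - 4*p^2 - 17*p + 60) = (p - 3)*(p - 2)*(p - 1)*(p^2 - p - 20) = (p - 3)*(p - 2)*(p - 1)*(p + 4)*(p - 5)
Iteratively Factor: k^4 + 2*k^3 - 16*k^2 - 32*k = (k)*(k^3 + 2*k^2 - 16*k - 32) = k*(k + 4)*(k^2 - 2*k - 8) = k*(k + 2)*(k + 4)*(k - 4)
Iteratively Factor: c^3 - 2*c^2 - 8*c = (c - 4)*(c^2 + 2*c) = (c - 4)*(c + 2)*(c)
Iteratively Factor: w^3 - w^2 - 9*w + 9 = (w - 1)*(w^2 - 9) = (w - 1)*(w + 3)*(w - 3)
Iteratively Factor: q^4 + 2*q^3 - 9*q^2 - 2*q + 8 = (q + 4)*(q^3 - 2*q^2 - q + 2) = (q - 1)*(q + 4)*(q^2 - q - 2) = (q - 2)*(q - 1)*(q + 4)*(q + 1)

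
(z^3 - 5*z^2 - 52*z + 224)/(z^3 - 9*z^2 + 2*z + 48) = (z^2 + 3*z - 28)/(z^2 - z - 6)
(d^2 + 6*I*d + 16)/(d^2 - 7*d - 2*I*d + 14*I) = (d + 8*I)/(d - 7)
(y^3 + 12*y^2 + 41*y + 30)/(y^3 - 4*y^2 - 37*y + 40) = (y^2 + 7*y + 6)/(y^2 - 9*y + 8)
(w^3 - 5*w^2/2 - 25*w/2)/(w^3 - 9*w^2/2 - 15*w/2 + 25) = w/(w - 2)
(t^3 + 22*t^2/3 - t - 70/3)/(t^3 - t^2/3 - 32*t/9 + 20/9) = 3*(t + 7)/(3*t - 2)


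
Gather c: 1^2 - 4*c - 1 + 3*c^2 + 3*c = 3*c^2 - c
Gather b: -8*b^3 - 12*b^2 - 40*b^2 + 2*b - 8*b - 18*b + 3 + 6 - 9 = -8*b^3 - 52*b^2 - 24*b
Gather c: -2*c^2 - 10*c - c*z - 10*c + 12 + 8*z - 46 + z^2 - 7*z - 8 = -2*c^2 + c*(-z - 20) + z^2 + z - 42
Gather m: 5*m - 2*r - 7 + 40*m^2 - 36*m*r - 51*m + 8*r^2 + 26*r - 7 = 40*m^2 + m*(-36*r - 46) + 8*r^2 + 24*r - 14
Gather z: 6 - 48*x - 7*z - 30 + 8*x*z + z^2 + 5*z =-48*x + z^2 + z*(8*x - 2) - 24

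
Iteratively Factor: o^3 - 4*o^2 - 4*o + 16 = (o - 2)*(o^2 - 2*o - 8) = (o - 2)*(o + 2)*(o - 4)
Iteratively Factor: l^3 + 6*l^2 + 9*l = (l)*(l^2 + 6*l + 9) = l*(l + 3)*(l + 3)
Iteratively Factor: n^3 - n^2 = (n)*(n^2 - n) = n*(n - 1)*(n)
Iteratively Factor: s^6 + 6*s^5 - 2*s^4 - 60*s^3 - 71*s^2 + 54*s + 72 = (s + 1)*(s^5 + 5*s^4 - 7*s^3 - 53*s^2 - 18*s + 72) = (s - 1)*(s + 1)*(s^4 + 6*s^3 - s^2 - 54*s - 72) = (s - 3)*(s - 1)*(s + 1)*(s^3 + 9*s^2 + 26*s + 24) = (s - 3)*(s - 1)*(s + 1)*(s + 4)*(s^2 + 5*s + 6) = (s - 3)*(s - 1)*(s + 1)*(s + 3)*(s + 4)*(s + 2)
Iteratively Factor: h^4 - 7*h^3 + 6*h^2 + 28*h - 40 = (h - 2)*(h^3 - 5*h^2 - 4*h + 20) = (h - 5)*(h - 2)*(h^2 - 4) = (h - 5)*(h - 2)*(h + 2)*(h - 2)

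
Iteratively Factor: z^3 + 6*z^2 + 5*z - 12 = (z + 4)*(z^2 + 2*z - 3) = (z - 1)*(z + 4)*(z + 3)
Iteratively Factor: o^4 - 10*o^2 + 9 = (o + 1)*(o^3 - o^2 - 9*o + 9) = (o - 3)*(o + 1)*(o^2 + 2*o - 3) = (o - 3)*(o - 1)*(o + 1)*(o + 3)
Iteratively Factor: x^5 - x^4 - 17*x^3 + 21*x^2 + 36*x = (x + 4)*(x^4 - 5*x^3 + 3*x^2 + 9*x) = (x - 3)*(x + 4)*(x^3 - 2*x^2 - 3*x) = (x - 3)^2*(x + 4)*(x^2 + x) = x*(x - 3)^2*(x + 4)*(x + 1)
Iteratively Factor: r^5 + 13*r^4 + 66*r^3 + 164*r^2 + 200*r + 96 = (r + 3)*(r^4 + 10*r^3 + 36*r^2 + 56*r + 32) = (r + 2)*(r + 3)*(r^3 + 8*r^2 + 20*r + 16) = (r + 2)^2*(r + 3)*(r^2 + 6*r + 8) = (r + 2)^2*(r + 3)*(r + 4)*(r + 2)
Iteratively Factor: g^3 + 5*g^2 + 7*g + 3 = (g + 1)*(g^2 + 4*g + 3) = (g + 1)^2*(g + 3)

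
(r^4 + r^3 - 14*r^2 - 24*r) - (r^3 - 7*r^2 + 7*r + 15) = r^4 - 7*r^2 - 31*r - 15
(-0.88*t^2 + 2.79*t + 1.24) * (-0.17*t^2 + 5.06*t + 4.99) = 0.1496*t^4 - 4.9271*t^3 + 9.5154*t^2 + 20.1965*t + 6.1876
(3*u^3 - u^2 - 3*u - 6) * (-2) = -6*u^3 + 2*u^2 + 6*u + 12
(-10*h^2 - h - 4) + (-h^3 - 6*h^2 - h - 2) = -h^3 - 16*h^2 - 2*h - 6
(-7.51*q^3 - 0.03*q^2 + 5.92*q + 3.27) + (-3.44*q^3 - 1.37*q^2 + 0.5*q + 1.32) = -10.95*q^3 - 1.4*q^2 + 6.42*q + 4.59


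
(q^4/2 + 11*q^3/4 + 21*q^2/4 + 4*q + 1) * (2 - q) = -q^5/2 - 7*q^4/4 + q^3/4 + 13*q^2/2 + 7*q + 2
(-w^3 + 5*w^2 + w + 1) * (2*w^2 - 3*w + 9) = -2*w^5 + 13*w^4 - 22*w^3 + 44*w^2 + 6*w + 9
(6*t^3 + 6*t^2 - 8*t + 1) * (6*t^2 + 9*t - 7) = 36*t^5 + 90*t^4 - 36*t^3 - 108*t^2 + 65*t - 7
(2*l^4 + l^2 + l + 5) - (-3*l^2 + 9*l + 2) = 2*l^4 + 4*l^2 - 8*l + 3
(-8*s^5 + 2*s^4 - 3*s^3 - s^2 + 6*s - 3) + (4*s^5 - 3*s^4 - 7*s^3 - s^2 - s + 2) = -4*s^5 - s^4 - 10*s^3 - 2*s^2 + 5*s - 1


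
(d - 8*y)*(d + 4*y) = d^2 - 4*d*y - 32*y^2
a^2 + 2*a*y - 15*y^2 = (a - 3*y)*(a + 5*y)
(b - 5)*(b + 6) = b^2 + b - 30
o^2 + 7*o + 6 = (o + 1)*(o + 6)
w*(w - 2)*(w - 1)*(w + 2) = w^4 - w^3 - 4*w^2 + 4*w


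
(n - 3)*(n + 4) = n^2 + n - 12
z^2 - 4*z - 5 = (z - 5)*(z + 1)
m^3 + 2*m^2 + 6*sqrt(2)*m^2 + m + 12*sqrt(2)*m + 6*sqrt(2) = (m + 1)^2*(m + 6*sqrt(2))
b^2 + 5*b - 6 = (b - 1)*(b + 6)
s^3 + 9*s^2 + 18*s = s*(s + 3)*(s + 6)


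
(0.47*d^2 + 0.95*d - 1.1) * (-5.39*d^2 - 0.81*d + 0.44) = -2.5333*d^4 - 5.5012*d^3 + 5.3663*d^2 + 1.309*d - 0.484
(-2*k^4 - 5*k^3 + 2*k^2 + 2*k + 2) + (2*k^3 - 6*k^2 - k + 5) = -2*k^4 - 3*k^3 - 4*k^2 + k + 7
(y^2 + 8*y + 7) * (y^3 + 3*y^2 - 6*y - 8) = y^5 + 11*y^4 + 25*y^3 - 35*y^2 - 106*y - 56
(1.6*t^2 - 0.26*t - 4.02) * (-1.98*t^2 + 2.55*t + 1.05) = -3.168*t^4 + 4.5948*t^3 + 8.9766*t^2 - 10.524*t - 4.221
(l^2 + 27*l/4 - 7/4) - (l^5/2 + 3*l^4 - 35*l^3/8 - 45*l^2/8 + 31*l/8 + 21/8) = -l^5/2 - 3*l^4 + 35*l^3/8 + 53*l^2/8 + 23*l/8 - 35/8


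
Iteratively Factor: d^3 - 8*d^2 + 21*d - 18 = (d - 3)*(d^2 - 5*d + 6) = (d - 3)^2*(d - 2)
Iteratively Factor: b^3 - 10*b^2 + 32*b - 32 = (b - 4)*(b^2 - 6*b + 8) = (b - 4)^2*(b - 2)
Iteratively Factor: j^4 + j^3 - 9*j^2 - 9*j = (j)*(j^3 + j^2 - 9*j - 9) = j*(j - 3)*(j^2 + 4*j + 3) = j*(j - 3)*(j + 3)*(j + 1)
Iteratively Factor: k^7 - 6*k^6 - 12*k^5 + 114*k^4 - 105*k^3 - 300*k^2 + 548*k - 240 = (k + 2)*(k^6 - 8*k^5 + 4*k^4 + 106*k^3 - 317*k^2 + 334*k - 120) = (k - 2)*(k + 2)*(k^5 - 6*k^4 - 8*k^3 + 90*k^2 - 137*k + 60) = (k - 2)*(k + 2)*(k + 4)*(k^4 - 10*k^3 + 32*k^2 - 38*k + 15) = (k - 2)*(k - 1)*(k + 2)*(k + 4)*(k^3 - 9*k^2 + 23*k - 15) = (k - 5)*(k - 2)*(k - 1)*(k + 2)*(k + 4)*(k^2 - 4*k + 3) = (k - 5)*(k - 3)*(k - 2)*(k - 1)*(k + 2)*(k + 4)*(k - 1)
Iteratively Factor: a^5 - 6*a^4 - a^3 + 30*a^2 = (a - 5)*(a^4 - a^3 - 6*a^2) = (a - 5)*(a + 2)*(a^3 - 3*a^2) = a*(a - 5)*(a + 2)*(a^2 - 3*a) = a*(a - 5)*(a - 3)*(a + 2)*(a)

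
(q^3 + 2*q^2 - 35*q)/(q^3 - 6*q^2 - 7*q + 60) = q*(q + 7)/(q^2 - q - 12)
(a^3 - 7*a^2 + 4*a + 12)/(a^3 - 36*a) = (a^2 - a - 2)/(a*(a + 6))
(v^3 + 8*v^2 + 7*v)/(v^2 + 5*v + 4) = v*(v + 7)/(v + 4)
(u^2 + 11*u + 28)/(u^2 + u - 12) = (u + 7)/(u - 3)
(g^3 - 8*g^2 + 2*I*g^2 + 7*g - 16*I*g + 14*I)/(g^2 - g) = g - 7 + 2*I - 14*I/g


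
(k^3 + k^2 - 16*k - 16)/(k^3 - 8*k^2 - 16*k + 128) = (k + 1)/(k - 8)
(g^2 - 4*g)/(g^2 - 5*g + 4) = g/(g - 1)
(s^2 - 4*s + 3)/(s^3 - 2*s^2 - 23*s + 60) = (s - 1)/(s^2 + s - 20)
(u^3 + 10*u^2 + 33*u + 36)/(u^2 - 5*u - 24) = (u^2 + 7*u + 12)/(u - 8)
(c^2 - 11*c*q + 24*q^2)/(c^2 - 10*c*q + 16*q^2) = (-c + 3*q)/(-c + 2*q)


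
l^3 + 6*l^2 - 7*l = l*(l - 1)*(l + 7)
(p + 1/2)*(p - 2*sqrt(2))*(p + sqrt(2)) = p^3 - sqrt(2)*p^2 + p^2/2 - 4*p - sqrt(2)*p/2 - 2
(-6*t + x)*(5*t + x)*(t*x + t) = -30*t^3*x - 30*t^3 - t^2*x^2 - t^2*x + t*x^3 + t*x^2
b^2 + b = b*(b + 1)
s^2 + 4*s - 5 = (s - 1)*(s + 5)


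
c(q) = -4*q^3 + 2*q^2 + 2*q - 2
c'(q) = -12*q^2 + 4*q + 2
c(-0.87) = 0.41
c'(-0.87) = -10.56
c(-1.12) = 3.89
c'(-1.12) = -17.53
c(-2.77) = 92.82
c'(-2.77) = -101.15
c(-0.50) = -2.00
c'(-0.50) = -3.00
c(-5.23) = 614.47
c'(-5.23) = -347.15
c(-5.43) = 686.52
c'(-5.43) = -373.54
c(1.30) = -4.81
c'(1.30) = -13.08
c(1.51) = -8.19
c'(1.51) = -19.32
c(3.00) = -86.00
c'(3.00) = -94.00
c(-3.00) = 118.00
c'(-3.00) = -118.00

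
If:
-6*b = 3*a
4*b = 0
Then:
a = 0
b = 0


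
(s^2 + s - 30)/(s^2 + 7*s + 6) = (s - 5)/(s + 1)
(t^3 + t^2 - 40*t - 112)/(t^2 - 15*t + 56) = (t^2 + 8*t + 16)/(t - 8)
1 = 1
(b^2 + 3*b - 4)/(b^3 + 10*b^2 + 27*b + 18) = (b^2 + 3*b - 4)/(b^3 + 10*b^2 + 27*b + 18)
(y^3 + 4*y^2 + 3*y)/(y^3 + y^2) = (y + 3)/y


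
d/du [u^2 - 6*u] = 2*u - 6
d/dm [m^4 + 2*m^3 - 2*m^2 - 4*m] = 4*m^3 + 6*m^2 - 4*m - 4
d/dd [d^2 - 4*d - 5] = 2*d - 4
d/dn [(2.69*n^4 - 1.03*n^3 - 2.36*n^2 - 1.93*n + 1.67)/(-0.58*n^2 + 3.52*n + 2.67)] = (-3.1204*n^5 + 29.0038*n^4 + 21.478*n^3 - 17.6769*n^2 - 10.6652*n - 11.0315)/(0.3364*n^4 - 4.0832*n^3 + 9.2932*n^2 + 18.7968*n + 7.1289)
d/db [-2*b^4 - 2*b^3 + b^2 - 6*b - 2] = -8*b^3 - 6*b^2 + 2*b - 6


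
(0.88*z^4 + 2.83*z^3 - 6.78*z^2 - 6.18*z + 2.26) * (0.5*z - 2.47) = 0.44*z^5 - 0.7586*z^4 - 10.3801*z^3 + 13.6566*z^2 + 16.3946*z - 5.5822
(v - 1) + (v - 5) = 2*v - 6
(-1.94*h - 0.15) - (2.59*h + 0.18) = -4.53*h - 0.33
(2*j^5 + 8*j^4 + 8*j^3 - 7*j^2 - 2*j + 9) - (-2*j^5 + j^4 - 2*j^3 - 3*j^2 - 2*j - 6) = 4*j^5 + 7*j^4 + 10*j^3 - 4*j^2 + 15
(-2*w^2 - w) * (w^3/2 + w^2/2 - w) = -w^5 - 3*w^4/2 + 3*w^3/2 + w^2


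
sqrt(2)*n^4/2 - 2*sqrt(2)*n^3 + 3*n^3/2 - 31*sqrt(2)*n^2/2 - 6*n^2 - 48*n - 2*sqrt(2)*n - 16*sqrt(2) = (n - 8)*(n + 4)*(n + sqrt(2)/2)*(sqrt(2)*n/2 + 1)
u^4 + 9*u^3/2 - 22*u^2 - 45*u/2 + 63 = (u - 3)*(u - 3/2)*(u + 2)*(u + 7)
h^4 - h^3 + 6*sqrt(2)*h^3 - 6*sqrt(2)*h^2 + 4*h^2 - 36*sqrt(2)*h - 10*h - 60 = (h - 3)*(h + 2)*(h + sqrt(2))*(h + 5*sqrt(2))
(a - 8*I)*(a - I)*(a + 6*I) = a^3 - 3*I*a^2 + 46*a - 48*I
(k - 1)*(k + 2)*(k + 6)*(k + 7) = k^4 + 14*k^3 + 53*k^2 + 16*k - 84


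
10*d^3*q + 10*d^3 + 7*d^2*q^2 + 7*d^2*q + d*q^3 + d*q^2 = (2*d + q)*(5*d + q)*(d*q + d)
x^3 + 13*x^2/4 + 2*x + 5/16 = (x + 1/4)*(x + 1/2)*(x + 5/2)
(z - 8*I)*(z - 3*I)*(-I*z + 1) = -I*z^3 - 10*z^2 + 13*I*z - 24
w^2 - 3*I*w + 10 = (w - 5*I)*(w + 2*I)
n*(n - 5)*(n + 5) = n^3 - 25*n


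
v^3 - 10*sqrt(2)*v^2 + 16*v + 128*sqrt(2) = (v - 8*sqrt(2))*(v - 4*sqrt(2))*(v + 2*sqrt(2))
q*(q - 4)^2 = q^3 - 8*q^2 + 16*q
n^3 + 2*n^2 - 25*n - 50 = (n - 5)*(n + 2)*(n + 5)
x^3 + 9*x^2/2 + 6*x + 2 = (x + 1/2)*(x + 2)^2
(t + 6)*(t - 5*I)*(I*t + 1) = I*t^3 + 6*t^2 + 6*I*t^2 + 36*t - 5*I*t - 30*I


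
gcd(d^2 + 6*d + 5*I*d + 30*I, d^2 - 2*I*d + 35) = d + 5*I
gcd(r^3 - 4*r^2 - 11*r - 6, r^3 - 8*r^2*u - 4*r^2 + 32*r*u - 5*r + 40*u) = r + 1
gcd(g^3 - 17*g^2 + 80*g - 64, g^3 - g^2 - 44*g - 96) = g - 8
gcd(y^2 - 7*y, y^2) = y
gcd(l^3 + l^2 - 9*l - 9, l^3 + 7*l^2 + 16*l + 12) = l + 3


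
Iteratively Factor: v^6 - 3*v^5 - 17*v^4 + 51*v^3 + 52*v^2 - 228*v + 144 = (v + 3)*(v^5 - 6*v^4 + v^3 + 48*v^2 - 92*v + 48) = (v - 4)*(v + 3)*(v^4 - 2*v^3 - 7*v^2 + 20*v - 12) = (v - 4)*(v - 2)*(v + 3)*(v^3 - 7*v + 6) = (v - 4)*(v - 2)^2*(v + 3)*(v^2 + 2*v - 3) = (v - 4)*(v - 2)^2*(v + 3)^2*(v - 1)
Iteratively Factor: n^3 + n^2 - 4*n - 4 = (n + 1)*(n^2 - 4) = (n + 1)*(n + 2)*(n - 2)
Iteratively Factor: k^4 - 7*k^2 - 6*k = (k)*(k^3 - 7*k - 6) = k*(k - 3)*(k^2 + 3*k + 2) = k*(k - 3)*(k + 2)*(k + 1)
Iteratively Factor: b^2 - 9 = (b - 3)*(b + 3)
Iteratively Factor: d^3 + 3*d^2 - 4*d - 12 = (d + 2)*(d^2 + d - 6) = (d - 2)*(d + 2)*(d + 3)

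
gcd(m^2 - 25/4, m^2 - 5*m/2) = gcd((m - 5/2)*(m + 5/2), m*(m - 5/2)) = m - 5/2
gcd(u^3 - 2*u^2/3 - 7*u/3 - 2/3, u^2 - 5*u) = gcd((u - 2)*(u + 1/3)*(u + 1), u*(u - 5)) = 1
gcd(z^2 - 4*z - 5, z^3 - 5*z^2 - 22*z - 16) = z + 1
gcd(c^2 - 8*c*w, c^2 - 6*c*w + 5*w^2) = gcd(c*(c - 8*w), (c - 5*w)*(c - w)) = 1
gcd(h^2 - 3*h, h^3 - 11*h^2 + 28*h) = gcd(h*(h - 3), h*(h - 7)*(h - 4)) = h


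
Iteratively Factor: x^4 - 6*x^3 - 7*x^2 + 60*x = (x - 5)*(x^3 - x^2 - 12*x) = (x - 5)*(x + 3)*(x^2 - 4*x) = x*(x - 5)*(x + 3)*(x - 4)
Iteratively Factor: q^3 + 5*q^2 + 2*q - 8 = (q + 4)*(q^2 + q - 2) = (q + 2)*(q + 4)*(q - 1)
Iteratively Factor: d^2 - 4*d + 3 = (d - 1)*(d - 3)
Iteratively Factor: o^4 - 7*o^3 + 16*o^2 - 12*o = (o - 2)*(o^3 - 5*o^2 + 6*o) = (o - 3)*(o - 2)*(o^2 - 2*o) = o*(o - 3)*(o - 2)*(o - 2)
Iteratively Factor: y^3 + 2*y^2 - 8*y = (y - 2)*(y^2 + 4*y) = y*(y - 2)*(y + 4)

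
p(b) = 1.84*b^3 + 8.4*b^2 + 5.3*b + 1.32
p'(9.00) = 603.62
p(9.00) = 2070.78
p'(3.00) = 105.38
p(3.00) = 142.50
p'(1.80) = 53.42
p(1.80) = 48.81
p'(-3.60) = 16.36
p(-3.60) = 5.26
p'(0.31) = 11.04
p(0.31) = 3.83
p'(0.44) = 13.76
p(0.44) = 5.43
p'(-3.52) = 14.56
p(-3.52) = 6.49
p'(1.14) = 31.63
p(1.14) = 21.00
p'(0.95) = 26.24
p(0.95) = 15.51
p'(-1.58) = -7.46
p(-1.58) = 6.66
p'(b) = 5.52*b^2 + 16.8*b + 5.3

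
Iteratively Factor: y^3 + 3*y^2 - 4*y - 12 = (y + 3)*(y^2 - 4) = (y - 2)*(y + 3)*(y + 2)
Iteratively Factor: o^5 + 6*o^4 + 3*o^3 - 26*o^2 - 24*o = (o + 1)*(o^4 + 5*o^3 - 2*o^2 - 24*o) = (o + 1)*(o + 3)*(o^3 + 2*o^2 - 8*o) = (o + 1)*(o + 3)*(o + 4)*(o^2 - 2*o) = (o - 2)*(o + 1)*(o + 3)*(o + 4)*(o)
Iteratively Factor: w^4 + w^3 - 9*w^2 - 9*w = (w + 1)*(w^3 - 9*w) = w*(w + 1)*(w^2 - 9) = w*(w + 1)*(w + 3)*(w - 3)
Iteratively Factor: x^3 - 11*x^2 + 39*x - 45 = (x - 3)*(x^2 - 8*x + 15) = (x - 3)^2*(x - 5)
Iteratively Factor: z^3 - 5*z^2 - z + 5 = (z - 5)*(z^2 - 1) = (z - 5)*(z + 1)*(z - 1)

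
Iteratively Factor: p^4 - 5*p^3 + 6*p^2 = (p)*(p^3 - 5*p^2 + 6*p) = p*(p - 2)*(p^2 - 3*p) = p^2*(p - 2)*(p - 3)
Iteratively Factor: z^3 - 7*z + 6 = (z + 3)*(z^2 - 3*z + 2) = (z - 1)*(z + 3)*(z - 2)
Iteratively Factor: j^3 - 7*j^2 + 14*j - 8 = (j - 2)*(j^2 - 5*j + 4) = (j - 4)*(j - 2)*(j - 1)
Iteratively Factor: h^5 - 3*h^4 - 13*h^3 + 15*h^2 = (h - 5)*(h^4 + 2*h^3 - 3*h^2) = (h - 5)*(h + 3)*(h^3 - h^2) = (h - 5)*(h - 1)*(h + 3)*(h^2) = h*(h - 5)*(h - 1)*(h + 3)*(h)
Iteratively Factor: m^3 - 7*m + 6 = (m - 1)*(m^2 + m - 6) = (m - 2)*(m - 1)*(m + 3)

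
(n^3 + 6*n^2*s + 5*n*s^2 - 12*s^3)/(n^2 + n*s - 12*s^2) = (-n^2 - 2*n*s + 3*s^2)/(-n + 3*s)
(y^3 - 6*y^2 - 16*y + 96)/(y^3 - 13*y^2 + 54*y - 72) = (y + 4)/(y - 3)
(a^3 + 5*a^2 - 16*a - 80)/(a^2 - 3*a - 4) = (a^2 + 9*a + 20)/(a + 1)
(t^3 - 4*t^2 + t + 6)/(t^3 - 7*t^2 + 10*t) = (t^2 - 2*t - 3)/(t*(t - 5))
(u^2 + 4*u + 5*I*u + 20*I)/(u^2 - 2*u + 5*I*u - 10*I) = (u + 4)/(u - 2)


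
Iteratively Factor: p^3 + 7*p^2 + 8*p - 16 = (p + 4)*(p^2 + 3*p - 4) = (p - 1)*(p + 4)*(p + 4)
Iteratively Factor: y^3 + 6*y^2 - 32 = (y + 4)*(y^2 + 2*y - 8) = (y - 2)*(y + 4)*(y + 4)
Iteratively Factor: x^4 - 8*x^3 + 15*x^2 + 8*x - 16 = (x - 4)*(x^3 - 4*x^2 - x + 4) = (x - 4)^2*(x^2 - 1) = (x - 4)^2*(x + 1)*(x - 1)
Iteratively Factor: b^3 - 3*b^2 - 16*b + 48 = (b - 3)*(b^2 - 16) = (b - 4)*(b - 3)*(b + 4)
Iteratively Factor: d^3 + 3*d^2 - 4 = (d + 2)*(d^2 + d - 2) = (d - 1)*(d + 2)*(d + 2)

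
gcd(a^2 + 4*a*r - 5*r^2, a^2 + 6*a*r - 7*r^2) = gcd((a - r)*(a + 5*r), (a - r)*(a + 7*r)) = -a + r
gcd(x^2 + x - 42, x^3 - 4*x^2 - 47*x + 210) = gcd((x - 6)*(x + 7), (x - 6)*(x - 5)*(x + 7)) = x^2 + x - 42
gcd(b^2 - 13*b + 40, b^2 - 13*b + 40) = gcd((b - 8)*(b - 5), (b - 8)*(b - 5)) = b^2 - 13*b + 40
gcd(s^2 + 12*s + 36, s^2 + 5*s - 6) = s + 6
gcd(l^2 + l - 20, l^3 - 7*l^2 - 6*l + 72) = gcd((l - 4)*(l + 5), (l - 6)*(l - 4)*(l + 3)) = l - 4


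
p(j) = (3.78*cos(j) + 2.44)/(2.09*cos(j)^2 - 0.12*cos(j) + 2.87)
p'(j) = (4.18*sin(j)*cos(j) - 0.12*sin(j))*(3.78*cos(j) + 2.44)/(2.09*cos(j)^2 - 0.12*cos(j) + 2.87)^2 - 3.78*sin(j)/(2.09*cos(j)^2 - 0.12*cos(j) + 2.87) = (7.9002*cos(j)^2 + 10.1992*cos(j) - 11.1414)*sin(j)/(4.3681*cos(j)^4 - 0.5016*cos(j)^3 + 12.011*cos(j)^2 - 0.6888*cos(j) + 8.2369)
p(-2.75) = -0.22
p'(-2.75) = 0.23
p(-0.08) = 1.29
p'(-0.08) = -0.02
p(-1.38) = 1.08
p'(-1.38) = 1.03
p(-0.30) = 1.30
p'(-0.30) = -0.08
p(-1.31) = 1.15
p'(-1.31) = 0.87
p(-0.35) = 1.30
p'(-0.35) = -0.09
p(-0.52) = 1.32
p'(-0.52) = -0.10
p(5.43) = 1.33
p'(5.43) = 0.06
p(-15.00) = -0.10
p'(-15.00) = 0.54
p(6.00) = 1.30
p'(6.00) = -0.08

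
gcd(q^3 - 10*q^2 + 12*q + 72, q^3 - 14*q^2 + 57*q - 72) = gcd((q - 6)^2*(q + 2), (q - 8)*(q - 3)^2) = 1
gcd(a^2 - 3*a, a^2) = a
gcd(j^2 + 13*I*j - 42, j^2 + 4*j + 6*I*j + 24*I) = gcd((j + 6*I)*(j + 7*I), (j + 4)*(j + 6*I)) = j + 6*I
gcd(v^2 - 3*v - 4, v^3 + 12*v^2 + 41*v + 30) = v + 1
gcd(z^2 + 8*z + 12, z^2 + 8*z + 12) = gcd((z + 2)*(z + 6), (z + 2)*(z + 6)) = z^2 + 8*z + 12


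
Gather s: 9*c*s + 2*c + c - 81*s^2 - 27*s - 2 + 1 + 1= 3*c - 81*s^2 + s*(9*c - 27)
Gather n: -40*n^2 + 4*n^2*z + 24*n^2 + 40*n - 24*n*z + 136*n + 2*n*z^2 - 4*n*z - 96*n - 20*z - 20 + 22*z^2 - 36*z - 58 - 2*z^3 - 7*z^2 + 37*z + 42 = n^2*(4*z - 16) + n*(2*z^2 - 28*z + 80) - 2*z^3 + 15*z^2 - 19*z - 36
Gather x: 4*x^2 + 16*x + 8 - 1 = 4*x^2 + 16*x + 7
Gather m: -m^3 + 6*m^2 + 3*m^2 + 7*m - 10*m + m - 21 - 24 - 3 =-m^3 + 9*m^2 - 2*m - 48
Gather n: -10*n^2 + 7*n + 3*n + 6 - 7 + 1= -10*n^2 + 10*n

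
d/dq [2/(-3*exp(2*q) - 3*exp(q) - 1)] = (12*exp(q) + 6)*exp(q)/(3*exp(2*q) + 3*exp(q) + 1)^2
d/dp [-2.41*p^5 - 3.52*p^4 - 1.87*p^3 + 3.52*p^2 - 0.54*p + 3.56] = -12.05*p^4 - 14.08*p^3 - 5.61*p^2 + 7.04*p - 0.54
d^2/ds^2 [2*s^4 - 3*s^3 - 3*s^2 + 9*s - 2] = 24*s^2 - 18*s - 6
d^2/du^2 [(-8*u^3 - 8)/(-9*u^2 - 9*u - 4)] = 48*(15*u^3 + 117*u^2 + 97*u + 15)/(729*u^6 + 2187*u^5 + 3159*u^4 + 2673*u^3 + 1404*u^2 + 432*u + 64)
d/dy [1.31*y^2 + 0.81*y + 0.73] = 2.62*y + 0.81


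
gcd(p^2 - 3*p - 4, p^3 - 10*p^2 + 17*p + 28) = p^2 - 3*p - 4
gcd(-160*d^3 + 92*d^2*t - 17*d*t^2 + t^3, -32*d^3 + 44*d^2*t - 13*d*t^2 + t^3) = 32*d^2 - 12*d*t + t^2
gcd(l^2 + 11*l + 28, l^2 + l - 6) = 1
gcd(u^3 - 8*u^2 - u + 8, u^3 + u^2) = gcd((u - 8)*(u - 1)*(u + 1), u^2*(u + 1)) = u + 1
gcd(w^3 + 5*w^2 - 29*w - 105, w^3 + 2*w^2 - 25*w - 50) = w - 5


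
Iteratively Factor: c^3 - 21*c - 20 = (c - 5)*(c^2 + 5*c + 4) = (c - 5)*(c + 4)*(c + 1)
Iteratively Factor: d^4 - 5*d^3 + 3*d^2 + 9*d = (d)*(d^3 - 5*d^2 + 3*d + 9) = d*(d + 1)*(d^2 - 6*d + 9) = d*(d - 3)*(d + 1)*(d - 3)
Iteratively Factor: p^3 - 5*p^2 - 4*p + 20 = (p - 5)*(p^2 - 4) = (p - 5)*(p - 2)*(p + 2)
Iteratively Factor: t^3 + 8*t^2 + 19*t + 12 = (t + 1)*(t^2 + 7*t + 12) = (t + 1)*(t + 3)*(t + 4)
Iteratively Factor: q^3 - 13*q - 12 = (q - 4)*(q^2 + 4*q + 3) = (q - 4)*(q + 3)*(q + 1)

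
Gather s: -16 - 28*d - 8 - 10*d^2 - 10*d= -10*d^2 - 38*d - 24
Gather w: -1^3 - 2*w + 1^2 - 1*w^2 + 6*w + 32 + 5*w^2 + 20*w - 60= 4*w^2 + 24*w - 28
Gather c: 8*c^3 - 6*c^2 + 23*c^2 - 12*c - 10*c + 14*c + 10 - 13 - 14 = 8*c^3 + 17*c^2 - 8*c - 17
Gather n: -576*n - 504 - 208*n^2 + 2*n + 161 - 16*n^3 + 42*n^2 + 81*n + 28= -16*n^3 - 166*n^2 - 493*n - 315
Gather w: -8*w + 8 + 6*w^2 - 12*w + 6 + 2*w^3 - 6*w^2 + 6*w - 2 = 2*w^3 - 14*w + 12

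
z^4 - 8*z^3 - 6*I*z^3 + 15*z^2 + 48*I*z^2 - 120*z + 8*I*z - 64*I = (z - 8)*(z - 8*I)*(z + I)^2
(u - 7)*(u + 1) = u^2 - 6*u - 7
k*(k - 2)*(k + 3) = k^3 + k^2 - 6*k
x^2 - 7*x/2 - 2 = (x - 4)*(x + 1/2)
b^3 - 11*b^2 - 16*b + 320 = (b - 8)^2*(b + 5)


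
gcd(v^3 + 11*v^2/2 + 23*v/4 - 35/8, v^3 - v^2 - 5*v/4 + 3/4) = v - 1/2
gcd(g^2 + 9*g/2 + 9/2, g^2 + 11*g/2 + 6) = g + 3/2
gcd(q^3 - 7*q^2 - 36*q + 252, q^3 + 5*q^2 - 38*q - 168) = q - 6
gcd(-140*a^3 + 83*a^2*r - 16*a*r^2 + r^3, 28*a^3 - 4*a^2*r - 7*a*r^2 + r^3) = -7*a + r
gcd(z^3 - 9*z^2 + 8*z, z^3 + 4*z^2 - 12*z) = z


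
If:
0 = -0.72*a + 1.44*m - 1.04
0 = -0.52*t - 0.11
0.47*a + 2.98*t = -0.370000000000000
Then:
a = 0.55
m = 1.00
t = -0.21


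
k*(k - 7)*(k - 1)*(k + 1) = k^4 - 7*k^3 - k^2 + 7*k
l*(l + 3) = l^2 + 3*l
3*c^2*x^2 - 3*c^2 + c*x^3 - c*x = (3*c + x)*(x - 1)*(c*x + c)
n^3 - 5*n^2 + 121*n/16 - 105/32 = (n - 5/2)*(n - 7/4)*(n - 3/4)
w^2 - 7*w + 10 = (w - 5)*(w - 2)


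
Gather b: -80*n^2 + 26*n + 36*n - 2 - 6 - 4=-80*n^2 + 62*n - 12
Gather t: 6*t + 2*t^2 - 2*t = 2*t^2 + 4*t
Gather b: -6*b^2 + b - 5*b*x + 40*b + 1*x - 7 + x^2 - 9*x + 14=-6*b^2 + b*(41 - 5*x) + x^2 - 8*x + 7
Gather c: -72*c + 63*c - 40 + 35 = -9*c - 5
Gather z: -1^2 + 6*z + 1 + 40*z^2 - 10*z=40*z^2 - 4*z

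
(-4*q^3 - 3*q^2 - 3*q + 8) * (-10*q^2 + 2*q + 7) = 40*q^5 + 22*q^4 - 4*q^3 - 107*q^2 - 5*q + 56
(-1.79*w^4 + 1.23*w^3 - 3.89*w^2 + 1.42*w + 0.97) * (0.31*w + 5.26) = -0.5549*w^5 - 9.0341*w^4 + 5.2639*w^3 - 20.0212*w^2 + 7.7699*w + 5.1022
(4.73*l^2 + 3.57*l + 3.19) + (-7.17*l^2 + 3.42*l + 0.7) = -2.44*l^2 + 6.99*l + 3.89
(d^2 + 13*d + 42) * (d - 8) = d^3 + 5*d^2 - 62*d - 336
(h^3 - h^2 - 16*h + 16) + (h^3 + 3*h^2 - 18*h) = 2*h^3 + 2*h^2 - 34*h + 16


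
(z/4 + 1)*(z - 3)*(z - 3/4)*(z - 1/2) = z^4/4 - z^3/16 - 103*z^2/32 + 123*z/32 - 9/8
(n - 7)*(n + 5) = n^2 - 2*n - 35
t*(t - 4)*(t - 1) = t^3 - 5*t^2 + 4*t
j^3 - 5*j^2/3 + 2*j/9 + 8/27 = (j - 4/3)*(j - 2/3)*(j + 1/3)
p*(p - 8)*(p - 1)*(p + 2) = p^4 - 7*p^3 - 10*p^2 + 16*p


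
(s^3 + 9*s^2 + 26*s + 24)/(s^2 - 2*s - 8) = (s^2 + 7*s + 12)/(s - 4)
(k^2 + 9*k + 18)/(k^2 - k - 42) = (k + 3)/(k - 7)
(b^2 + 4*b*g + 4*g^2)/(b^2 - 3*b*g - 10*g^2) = (b + 2*g)/(b - 5*g)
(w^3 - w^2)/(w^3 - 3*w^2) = (w - 1)/(w - 3)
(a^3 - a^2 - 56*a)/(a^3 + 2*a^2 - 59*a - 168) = a/(a + 3)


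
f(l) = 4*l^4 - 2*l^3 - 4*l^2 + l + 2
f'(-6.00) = -3623.00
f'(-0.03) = 1.23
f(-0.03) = 1.97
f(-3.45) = 599.75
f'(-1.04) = -15.17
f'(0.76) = -1.52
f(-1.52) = 19.61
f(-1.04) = 3.56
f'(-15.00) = -55229.00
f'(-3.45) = -699.83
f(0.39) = 1.76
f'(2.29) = 143.36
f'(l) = 16*l^3 - 6*l^2 - 8*l + 1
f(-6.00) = 5468.00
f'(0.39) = -2.08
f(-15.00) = 208337.00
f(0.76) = 0.91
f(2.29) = 69.30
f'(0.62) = -2.45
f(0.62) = 1.20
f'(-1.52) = -56.89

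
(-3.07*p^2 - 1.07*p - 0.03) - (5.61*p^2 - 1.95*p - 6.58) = -8.68*p^2 + 0.88*p + 6.55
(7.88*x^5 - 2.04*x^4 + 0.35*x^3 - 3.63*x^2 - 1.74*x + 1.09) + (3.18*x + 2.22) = 7.88*x^5 - 2.04*x^4 + 0.35*x^3 - 3.63*x^2 + 1.44*x + 3.31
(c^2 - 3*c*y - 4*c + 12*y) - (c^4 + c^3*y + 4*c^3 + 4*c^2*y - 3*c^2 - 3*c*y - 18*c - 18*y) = -c^4 - c^3*y - 4*c^3 - 4*c^2*y + 4*c^2 + 14*c + 30*y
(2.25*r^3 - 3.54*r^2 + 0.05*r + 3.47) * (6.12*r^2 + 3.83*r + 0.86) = 13.77*r^5 - 13.0473*r^4 - 11.3172*r^3 + 18.3835*r^2 + 13.3331*r + 2.9842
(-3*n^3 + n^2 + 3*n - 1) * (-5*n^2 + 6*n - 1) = 15*n^5 - 23*n^4 - 6*n^3 + 22*n^2 - 9*n + 1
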